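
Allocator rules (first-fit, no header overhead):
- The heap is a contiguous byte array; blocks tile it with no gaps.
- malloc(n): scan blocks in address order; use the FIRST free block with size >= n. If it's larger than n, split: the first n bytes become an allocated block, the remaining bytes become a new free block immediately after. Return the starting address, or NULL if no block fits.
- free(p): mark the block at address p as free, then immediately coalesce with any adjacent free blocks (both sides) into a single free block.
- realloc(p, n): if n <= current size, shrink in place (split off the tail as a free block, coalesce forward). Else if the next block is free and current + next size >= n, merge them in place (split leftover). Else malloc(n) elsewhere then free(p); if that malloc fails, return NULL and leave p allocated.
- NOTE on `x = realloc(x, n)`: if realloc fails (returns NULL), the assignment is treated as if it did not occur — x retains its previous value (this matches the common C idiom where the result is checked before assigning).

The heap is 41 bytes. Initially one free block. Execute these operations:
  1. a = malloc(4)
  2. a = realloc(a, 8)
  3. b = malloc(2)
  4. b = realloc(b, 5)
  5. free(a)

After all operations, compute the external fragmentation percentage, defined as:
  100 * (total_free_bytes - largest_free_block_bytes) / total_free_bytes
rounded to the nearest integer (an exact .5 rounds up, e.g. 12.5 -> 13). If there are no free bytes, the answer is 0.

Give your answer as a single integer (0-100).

Answer: 22

Derivation:
Op 1: a = malloc(4) -> a = 0; heap: [0-3 ALLOC][4-40 FREE]
Op 2: a = realloc(a, 8) -> a = 0; heap: [0-7 ALLOC][8-40 FREE]
Op 3: b = malloc(2) -> b = 8; heap: [0-7 ALLOC][8-9 ALLOC][10-40 FREE]
Op 4: b = realloc(b, 5) -> b = 8; heap: [0-7 ALLOC][8-12 ALLOC][13-40 FREE]
Op 5: free(a) -> (freed a); heap: [0-7 FREE][8-12 ALLOC][13-40 FREE]
Free blocks: [8 28] total_free=36 largest=28 -> 100*(36-28)/36 = 800/36 ≈ 22.222 -> rounds to 22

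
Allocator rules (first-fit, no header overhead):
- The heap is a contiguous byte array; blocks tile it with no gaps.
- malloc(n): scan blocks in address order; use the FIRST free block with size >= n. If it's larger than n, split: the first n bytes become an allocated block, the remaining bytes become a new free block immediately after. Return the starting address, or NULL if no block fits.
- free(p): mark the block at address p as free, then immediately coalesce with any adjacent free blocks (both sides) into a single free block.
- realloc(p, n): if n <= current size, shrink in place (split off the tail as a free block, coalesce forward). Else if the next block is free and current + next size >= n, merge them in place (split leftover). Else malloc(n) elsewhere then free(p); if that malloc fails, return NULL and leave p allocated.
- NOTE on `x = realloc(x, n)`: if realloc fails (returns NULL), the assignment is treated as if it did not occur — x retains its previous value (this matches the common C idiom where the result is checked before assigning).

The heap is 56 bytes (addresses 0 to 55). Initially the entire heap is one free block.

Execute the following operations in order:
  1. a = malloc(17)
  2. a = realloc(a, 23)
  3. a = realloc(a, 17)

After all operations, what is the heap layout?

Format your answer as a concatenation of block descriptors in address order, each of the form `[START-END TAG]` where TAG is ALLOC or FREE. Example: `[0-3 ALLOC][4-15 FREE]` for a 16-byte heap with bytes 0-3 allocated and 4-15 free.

Op 1: a = malloc(17) -> a = 0; heap: [0-16 ALLOC][17-55 FREE]
Op 2: a = realloc(a, 23) -> a = 0; heap: [0-22 ALLOC][23-55 FREE]
Op 3: a = realloc(a, 17) -> a = 0; heap: [0-16 ALLOC][17-55 FREE]

Answer: [0-16 ALLOC][17-55 FREE]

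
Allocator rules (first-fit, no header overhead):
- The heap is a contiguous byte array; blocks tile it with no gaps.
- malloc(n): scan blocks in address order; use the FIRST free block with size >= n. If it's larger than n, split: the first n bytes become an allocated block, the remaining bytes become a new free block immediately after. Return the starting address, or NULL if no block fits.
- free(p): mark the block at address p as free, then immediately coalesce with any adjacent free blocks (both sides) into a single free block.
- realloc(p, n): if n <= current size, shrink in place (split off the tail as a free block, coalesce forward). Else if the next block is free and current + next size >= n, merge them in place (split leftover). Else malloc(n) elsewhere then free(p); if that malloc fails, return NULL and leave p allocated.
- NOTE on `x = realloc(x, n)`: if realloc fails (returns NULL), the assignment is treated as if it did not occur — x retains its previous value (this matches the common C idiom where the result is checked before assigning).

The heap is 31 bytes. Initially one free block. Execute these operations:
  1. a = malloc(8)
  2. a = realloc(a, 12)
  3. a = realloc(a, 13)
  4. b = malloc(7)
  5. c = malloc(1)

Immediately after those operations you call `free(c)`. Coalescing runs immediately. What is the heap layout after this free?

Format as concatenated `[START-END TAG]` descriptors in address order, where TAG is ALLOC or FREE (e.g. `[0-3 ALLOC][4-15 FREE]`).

Op 1: a = malloc(8) -> a = 0; heap: [0-7 ALLOC][8-30 FREE]
Op 2: a = realloc(a, 12) -> a = 0; heap: [0-11 ALLOC][12-30 FREE]
Op 3: a = realloc(a, 13) -> a = 0; heap: [0-12 ALLOC][13-30 FREE]
Op 4: b = malloc(7) -> b = 13; heap: [0-12 ALLOC][13-19 ALLOC][20-30 FREE]
Op 5: c = malloc(1) -> c = 20; heap: [0-12 ALLOC][13-19 ALLOC][20-20 ALLOC][21-30 FREE]
free(c): c = 20 -> block [20-20 ALLOC]; mark free, coalesce with adjacent free neighbors -> [0-12 ALLOC][13-19 ALLOC][20-30 FREE]

Answer: [0-12 ALLOC][13-19 ALLOC][20-30 FREE]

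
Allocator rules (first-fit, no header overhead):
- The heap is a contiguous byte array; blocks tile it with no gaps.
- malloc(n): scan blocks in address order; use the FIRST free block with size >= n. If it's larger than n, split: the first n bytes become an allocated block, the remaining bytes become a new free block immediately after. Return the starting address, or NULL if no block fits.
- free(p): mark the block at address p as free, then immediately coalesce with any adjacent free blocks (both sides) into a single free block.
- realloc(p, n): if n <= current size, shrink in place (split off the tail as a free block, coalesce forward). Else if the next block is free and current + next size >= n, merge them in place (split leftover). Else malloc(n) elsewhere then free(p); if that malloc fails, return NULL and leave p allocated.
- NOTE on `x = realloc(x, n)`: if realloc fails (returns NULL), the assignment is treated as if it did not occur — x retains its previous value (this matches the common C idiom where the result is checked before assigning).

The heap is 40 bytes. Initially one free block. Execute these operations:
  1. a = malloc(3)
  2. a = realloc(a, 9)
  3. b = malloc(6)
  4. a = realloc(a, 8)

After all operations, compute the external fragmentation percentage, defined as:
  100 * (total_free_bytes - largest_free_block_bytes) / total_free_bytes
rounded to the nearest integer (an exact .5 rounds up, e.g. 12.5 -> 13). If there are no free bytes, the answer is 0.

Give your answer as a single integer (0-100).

Op 1: a = malloc(3) -> a = 0; heap: [0-2 ALLOC][3-39 FREE]
Op 2: a = realloc(a, 9) -> a = 0; heap: [0-8 ALLOC][9-39 FREE]
Op 3: b = malloc(6) -> b = 9; heap: [0-8 ALLOC][9-14 ALLOC][15-39 FREE]
Op 4: a = realloc(a, 8) -> a = 0; heap: [0-7 ALLOC][8-8 FREE][9-14 ALLOC][15-39 FREE]
Free blocks: [1 25] total_free=26 largest=25 -> 100*(26-25)/26 = 100/26 ≈ 3.846 -> rounds to 4

Answer: 4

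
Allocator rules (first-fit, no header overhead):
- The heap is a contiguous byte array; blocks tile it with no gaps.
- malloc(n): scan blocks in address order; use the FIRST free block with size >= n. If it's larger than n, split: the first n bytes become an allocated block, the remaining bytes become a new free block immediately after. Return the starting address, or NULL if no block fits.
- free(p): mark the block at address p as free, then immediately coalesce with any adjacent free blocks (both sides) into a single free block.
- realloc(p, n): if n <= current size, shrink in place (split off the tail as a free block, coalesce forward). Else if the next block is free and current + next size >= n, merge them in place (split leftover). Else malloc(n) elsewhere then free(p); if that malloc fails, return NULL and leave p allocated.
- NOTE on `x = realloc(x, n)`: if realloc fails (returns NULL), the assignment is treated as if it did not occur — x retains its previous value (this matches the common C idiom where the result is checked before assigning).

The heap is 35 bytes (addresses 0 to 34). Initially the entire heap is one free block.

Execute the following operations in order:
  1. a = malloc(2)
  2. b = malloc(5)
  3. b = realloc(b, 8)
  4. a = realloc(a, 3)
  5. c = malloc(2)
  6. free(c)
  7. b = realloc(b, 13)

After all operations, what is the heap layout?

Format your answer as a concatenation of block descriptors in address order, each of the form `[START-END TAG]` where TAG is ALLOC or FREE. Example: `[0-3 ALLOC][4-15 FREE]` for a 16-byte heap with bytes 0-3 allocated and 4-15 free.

Op 1: a = malloc(2) -> a = 0; heap: [0-1 ALLOC][2-34 FREE]
Op 2: b = malloc(5) -> b = 2; heap: [0-1 ALLOC][2-6 ALLOC][7-34 FREE]
Op 3: b = realloc(b, 8) -> b = 2; heap: [0-1 ALLOC][2-9 ALLOC][10-34 FREE]
Op 4: a = realloc(a, 3) -> a = 10; heap: [0-1 FREE][2-9 ALLOC][10-12 ALLOC][13-34 FREE]
Op 5: c = malloc(2) -> c = 0; heap: [0-1 ALLOC][2-9 ALLOC][10-12 ALLOC][13-34 FREE]
Op 6: free(c) -> (freed c); heap: [0-1 FREE][2-9 ALLOC][10-12 ALLOC][13-34 FREE]
Op 7: b = realloc(b, 13) -> b = 13; heap: [0-9 FREE][10-12 ALLOC][13-25 ALLOC][26-34 FREE]

Answer: [0-9 FREE][10-12 ALLOC][13-25 ALLOC][26-34 FREE]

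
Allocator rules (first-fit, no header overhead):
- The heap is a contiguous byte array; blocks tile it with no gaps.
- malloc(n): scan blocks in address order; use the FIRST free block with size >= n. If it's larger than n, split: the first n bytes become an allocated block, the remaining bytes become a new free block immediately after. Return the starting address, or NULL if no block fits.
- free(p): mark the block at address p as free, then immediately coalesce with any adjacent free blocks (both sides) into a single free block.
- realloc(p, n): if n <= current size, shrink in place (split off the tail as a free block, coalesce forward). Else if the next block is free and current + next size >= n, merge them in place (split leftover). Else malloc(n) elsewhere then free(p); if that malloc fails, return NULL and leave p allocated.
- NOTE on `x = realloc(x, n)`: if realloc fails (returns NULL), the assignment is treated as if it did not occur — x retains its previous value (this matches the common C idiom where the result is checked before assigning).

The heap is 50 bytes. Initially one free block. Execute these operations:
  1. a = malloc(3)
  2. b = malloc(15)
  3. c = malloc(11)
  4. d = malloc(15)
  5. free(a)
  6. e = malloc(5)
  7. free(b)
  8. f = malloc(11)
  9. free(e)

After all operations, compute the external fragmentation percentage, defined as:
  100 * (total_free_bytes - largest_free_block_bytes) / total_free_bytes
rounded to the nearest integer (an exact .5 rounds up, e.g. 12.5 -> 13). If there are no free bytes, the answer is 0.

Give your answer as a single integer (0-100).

Answer: 46

Derivation:
Op 1: a = malloc(3) -> a = 0; heap: [0-2 ALLOC][3-49 FREE]
Op 2: b = malloc(15) -> b = 3; heap: [0-2 ALLOC][3-17 ALLOC][18-49 FREE]
Op 3: c = malloc(11) -> c = 18; heap: [0-2 ALLOC][3-17 ALLOC][18-28 ALLOC][29-49 FREE]
Op 4: d = malloc(15) -> d = 29; heap: [0-2 ALLOC][3-17 ALLOC][18-28 ALLOC][29-43 ALLOC][44-49 FREE]
Op 5: free(a) -> (freed a); heap: [0-2 FREE][3-17 ALLOC][18-28 ALLOC][29-43 ALLOC][44-49 FREE]
Op 6: e = malloc(5) -> e = 44; heap: [0-2 FREE][3-17 ALLOC][18-28 ALLOC][29-43 ALLOC][44-48 ALLOC][49-49 FREE]
Op 7: free(b) -> (freed b); heap: [0-17 FREE][18-28 ALLOC][29-43 ALLOC][44-48 ALLOC][49-49 FREE]
Op 8: f = malloc(11) -> f = 0; heap: [0-10 ALLOC][11-17 FREE][18-28 ALLOC][29-43 ALLOC][44-48 ALLOC][49-49 FREE]
Op 9: free(e) -> (freed e); heap: [0-10 ALLOC][11-17 FREE][18-28 ALLOC][29-43 ALLOC][44-49 FREE]
Free blocks: [7 6] total_free=13 largest=7 -> 100*(13-7)/13 = 600/13 ≈ 46.154 -> rounds to 46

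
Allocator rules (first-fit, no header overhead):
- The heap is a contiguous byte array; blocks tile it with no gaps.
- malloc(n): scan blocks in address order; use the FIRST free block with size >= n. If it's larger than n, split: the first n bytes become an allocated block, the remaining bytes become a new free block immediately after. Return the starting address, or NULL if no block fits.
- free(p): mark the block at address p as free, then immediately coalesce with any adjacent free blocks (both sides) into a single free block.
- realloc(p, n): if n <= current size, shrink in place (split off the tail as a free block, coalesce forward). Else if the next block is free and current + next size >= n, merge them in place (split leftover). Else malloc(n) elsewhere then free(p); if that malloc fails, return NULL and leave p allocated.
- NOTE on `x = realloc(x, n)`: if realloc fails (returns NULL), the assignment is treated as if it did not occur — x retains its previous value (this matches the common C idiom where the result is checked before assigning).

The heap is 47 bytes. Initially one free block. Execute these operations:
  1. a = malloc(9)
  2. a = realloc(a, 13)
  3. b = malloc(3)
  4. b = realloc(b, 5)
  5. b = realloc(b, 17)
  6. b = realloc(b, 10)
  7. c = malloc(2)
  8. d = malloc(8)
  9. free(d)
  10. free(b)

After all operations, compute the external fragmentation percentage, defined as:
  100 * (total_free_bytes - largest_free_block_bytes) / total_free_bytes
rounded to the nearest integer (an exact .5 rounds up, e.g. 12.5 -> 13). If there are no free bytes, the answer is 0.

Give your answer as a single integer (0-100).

Op 1: a = malloc(9) -> a = 0; heap: [0-8 ALLOC][9-46 FREE]
Op 2: a = realloc(a, 13) -> a = 0; heap: [0-12 ALLOC][13-46 FREE]
Op 3: b = malloc(3) -> b = 13; heap: [0-12 ALLOC][13-15 ALLOC][16-46 FREE]
Op 4: b = realloc(b, 5) -> b = 13; heap: [0-12 ALLOC][13-17 ALLOC][18-46 FREE]
Op 5: b = realloc(b, 17) -> b = 13; heap: [0-12 ALLOC][13-29 ALLOC][30-46 FREE]
Op 6: b = realloc(b, 10) -> b = 13; heap: [0-12 ALLOC][13-22 ALLOC][23-46 FREE]
Op 7: c = malloc(2) -> c = 23; heap: [0-12 ALLOC][13-22 ALLOC][23-24 ALLOC][25-46 FREE]
Op 8: d = malloc(8) -> d = 25; heap: [0-12 ALLOC][13-22 ALLOC][23-24 ALLOC][25-32 ALLOC][33-46 FREE]
Op 9: free(d) -> (freed d); heap: [0-12 ALLOC][13-22 ALLOC][23-24 ALLOC][25-46 FREE]
Op 10: free(b) -> (freed b); heap: [0-12 ALLOC][13-22 FREE][23-24 ALLOC][25-46 FREE]
Free blocks: [10 22] total_free=32 largest=22 -> 100*(32-22)/32 = 1000/32 = 31.25 -> rounds to 31

Answer: 31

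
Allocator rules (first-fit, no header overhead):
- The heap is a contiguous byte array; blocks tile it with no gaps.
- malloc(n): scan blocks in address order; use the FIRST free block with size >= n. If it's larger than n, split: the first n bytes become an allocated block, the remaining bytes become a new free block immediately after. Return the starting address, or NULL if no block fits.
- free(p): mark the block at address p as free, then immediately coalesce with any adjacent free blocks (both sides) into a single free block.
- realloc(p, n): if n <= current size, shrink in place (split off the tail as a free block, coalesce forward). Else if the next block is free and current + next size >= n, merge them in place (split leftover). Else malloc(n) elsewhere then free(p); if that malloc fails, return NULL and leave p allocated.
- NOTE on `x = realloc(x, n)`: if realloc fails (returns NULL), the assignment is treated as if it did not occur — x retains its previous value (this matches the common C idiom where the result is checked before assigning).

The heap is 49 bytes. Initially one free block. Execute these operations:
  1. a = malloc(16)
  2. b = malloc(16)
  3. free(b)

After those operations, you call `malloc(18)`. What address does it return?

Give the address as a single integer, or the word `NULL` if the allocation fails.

Op 1: a = malloc(16) -> a = 0; heap: [0-15 ALLOC][16-48 FREE]
Op 2: b = malloc(16) -> b = 16; heap: [0-15 ALLOC][16-31 ALLOC][32-48 FREE]
Op 3: free(b) -> (freed b); heap: [0-15 ALLOC][16-48 FREE]
malloc(18): first-fit scan over [0-15 ALLOC][16-48 FREE] -> 16

Answer: 16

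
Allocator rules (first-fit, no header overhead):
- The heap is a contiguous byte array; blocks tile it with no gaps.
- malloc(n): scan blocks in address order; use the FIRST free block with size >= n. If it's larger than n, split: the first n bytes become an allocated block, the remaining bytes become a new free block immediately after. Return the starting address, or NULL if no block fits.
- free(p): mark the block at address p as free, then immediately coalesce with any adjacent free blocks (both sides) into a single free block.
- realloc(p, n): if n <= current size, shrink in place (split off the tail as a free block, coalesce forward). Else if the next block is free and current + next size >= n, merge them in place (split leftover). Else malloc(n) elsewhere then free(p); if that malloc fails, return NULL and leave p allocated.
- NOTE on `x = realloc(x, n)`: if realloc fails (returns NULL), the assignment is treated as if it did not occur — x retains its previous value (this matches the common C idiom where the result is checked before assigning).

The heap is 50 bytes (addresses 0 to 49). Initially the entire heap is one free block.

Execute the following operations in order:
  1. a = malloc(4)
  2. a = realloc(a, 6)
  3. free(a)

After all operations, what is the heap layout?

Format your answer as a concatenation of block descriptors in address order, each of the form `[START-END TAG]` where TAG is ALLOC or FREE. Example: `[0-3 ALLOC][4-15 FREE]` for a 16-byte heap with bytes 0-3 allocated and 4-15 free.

Op 1: a = malloc(4) -> a = 0; heap: [0-3 ALLOC][4-49 FREE]
Op 2: a = realloc(a, 6) -> a = 0; heap: [0-5 ALLOC][6-49 FREE]
Op 3: free(a) -> (freed a); heap: [0-49 FREE]

Answer: [0-49 FREE]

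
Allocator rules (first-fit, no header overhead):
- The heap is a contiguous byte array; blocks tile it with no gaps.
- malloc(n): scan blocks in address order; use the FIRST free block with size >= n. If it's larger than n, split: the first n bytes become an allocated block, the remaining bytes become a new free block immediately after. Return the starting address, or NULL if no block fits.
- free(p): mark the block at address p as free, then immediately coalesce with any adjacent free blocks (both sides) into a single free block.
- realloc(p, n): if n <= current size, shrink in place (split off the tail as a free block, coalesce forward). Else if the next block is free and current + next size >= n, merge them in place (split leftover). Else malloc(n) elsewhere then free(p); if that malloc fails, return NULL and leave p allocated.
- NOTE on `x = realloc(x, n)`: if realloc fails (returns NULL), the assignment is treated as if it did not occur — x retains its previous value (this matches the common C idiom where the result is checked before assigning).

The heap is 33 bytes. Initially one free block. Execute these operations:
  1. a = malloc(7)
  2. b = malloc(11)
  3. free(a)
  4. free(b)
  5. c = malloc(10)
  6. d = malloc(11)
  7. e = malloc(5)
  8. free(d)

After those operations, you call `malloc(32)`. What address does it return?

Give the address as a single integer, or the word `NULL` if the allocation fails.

Answer: NULL

Derivation:
Op 1: a = malloc(7) -> a = 0; heap: [0-6 ALLOC][7-32 FREE]
Op 2: b = malloc(11) -> b = 7; heap: [0-6 ALLOC][7-17 ALLOC][18-32 FREE]
Op 3: free(a) -> (freed a); heap: [0-6 FREE][7-17 ALLOC][18-32 FREE]
Op 4: free(b) -> (freed b); heap: [0-32 FREE]
Op 5: c = malloc(10) -> c = 0; heap: [0-9 ALLOC][10-32 FREE]
Op 6: d = malloc(11) -> d = 10; heap: [0-9 ALLOC][10-20 ALLOC][21-32 FREE]
Op 7: e = malloc(5) -> e = 21; heap: [0-9 ALLOC][10-20 ALLOC][21-25 ALLOC][26-32 FREE]
Op 8: free(d) -> (freed d); heap: [0-9 ALLOC][10-20 FREE][21-25 ALLOC][26-32 FREE]
malloc(32): first-fit scan over [0-9 ALLOC][10-20 FREE][21-25 ALLOC][26-32 FREE] -> NULL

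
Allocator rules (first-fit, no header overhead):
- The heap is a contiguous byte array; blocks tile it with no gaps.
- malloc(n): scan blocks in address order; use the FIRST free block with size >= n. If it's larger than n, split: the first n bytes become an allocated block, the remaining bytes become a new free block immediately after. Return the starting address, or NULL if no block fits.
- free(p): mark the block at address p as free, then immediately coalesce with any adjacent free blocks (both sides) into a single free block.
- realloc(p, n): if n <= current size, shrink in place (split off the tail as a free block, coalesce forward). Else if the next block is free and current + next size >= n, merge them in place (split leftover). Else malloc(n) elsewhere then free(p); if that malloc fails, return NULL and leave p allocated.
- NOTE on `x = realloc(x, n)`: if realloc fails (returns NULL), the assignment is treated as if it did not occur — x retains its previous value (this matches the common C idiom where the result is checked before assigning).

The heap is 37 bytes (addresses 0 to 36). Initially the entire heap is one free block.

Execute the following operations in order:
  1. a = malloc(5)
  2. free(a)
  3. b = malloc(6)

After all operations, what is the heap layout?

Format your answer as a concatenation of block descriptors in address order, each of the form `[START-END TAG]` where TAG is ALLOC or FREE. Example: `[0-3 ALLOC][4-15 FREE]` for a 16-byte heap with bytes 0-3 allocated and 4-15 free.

Op 1: a = malloc(5) -> a = 0; heap: [0-4 ALLOC][5-36 FREE]
Op 2: free(a) -> (freed a); heap: [0-36 FREE]
Op 3: b = malloc(6) -> b = 0; heap: [0-5 ALLOC][6-36 FREE]

Answer: [0-5 ALLOC][6-36 FREE]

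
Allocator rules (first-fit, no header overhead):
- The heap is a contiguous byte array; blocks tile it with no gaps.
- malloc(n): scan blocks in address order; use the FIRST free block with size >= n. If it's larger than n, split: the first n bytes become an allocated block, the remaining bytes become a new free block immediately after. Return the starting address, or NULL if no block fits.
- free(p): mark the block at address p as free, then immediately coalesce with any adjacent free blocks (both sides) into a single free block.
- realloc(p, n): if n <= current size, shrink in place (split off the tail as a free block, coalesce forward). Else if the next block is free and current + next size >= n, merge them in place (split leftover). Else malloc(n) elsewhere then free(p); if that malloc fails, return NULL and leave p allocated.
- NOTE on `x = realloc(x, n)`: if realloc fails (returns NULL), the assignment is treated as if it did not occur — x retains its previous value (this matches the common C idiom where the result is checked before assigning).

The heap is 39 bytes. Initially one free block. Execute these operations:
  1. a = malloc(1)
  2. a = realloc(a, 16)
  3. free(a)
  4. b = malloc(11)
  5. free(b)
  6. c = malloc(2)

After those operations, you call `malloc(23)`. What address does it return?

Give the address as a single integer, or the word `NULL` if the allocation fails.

Answer: 2

Derivation:
Op 1: a = malloc(1) -> a = 0; heap: [0-0 ALLOC][1-38 FREE]
Op 2: a = realloc(a, 16) -> a = 0; heap: [0-15 ALLOC][16-38 FREE]
Op 3: free(a) -> (freed a); heap: [0-38 FREE]
Op 4: b = malloc(11) -> b = 0; heap: [0-10 ALLOC][11-38 FREE]
Op 5: free(b) -> (freed b); heap: [0-38 FREE]
Op 6: c = malloc(2) -> c = 0; heap: [0-1 ALLOC][2-38 FREE]
malloc(23): first-fit scan over [0-1 ALLOC][2-38 FREE] -> 2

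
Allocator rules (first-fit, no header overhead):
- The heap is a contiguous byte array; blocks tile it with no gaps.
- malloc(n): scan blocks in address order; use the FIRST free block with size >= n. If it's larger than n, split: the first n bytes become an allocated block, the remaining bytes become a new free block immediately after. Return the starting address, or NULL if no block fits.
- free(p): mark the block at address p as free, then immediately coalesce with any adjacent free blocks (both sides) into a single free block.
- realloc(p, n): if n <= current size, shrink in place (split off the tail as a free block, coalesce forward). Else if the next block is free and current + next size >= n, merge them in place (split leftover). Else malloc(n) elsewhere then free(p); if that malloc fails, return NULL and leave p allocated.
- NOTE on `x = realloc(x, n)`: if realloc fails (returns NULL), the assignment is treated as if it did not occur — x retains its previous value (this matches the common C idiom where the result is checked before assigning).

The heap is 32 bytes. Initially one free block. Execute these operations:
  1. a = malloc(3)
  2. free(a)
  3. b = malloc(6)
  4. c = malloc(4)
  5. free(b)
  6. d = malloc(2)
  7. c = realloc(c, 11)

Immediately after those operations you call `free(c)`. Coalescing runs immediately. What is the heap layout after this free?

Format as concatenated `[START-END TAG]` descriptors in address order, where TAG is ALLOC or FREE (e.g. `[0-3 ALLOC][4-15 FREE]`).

Answer: [0-1 ALLOC][2-31 FREE]

Derivation:
Op 1: a = malloc(3) -> a = 0; heap: [0-2 ALLOC][3-31 FREE]
Op 2: free(a) -> (freed a); heap: [0-31 FREE]
Op 3: b = malloc(6) -> b = 0; heap: [0-5 ALLOC][6-31 FREE]
Op 4: c = malloc(4) -> c = 6; heap: [0-5 ALLOC][6-9 ALLOC][10-31 FREE]
Op 5: free(b) -> (freed b); heap: [0-5 FREE][6-9 ALLOC][10-31 FREE]
Op 6: d = malloc(2) -> d = 0; heap: [0-1 ALLOC][2-5 FREE][6-9 ALLOC][10-31 FREE]
Op 7: c = realloc(c, 11) -> c = 6; heap: [0-1 ALLOC][2-5 FREE][6-16 ALLOC][17-31 FREE]
free(c): c = 6 -> block [6-16 ALLOC]; mark free, coalesce with adjacent free neighbors -> [0-1 ALLOC][2-31 FREE]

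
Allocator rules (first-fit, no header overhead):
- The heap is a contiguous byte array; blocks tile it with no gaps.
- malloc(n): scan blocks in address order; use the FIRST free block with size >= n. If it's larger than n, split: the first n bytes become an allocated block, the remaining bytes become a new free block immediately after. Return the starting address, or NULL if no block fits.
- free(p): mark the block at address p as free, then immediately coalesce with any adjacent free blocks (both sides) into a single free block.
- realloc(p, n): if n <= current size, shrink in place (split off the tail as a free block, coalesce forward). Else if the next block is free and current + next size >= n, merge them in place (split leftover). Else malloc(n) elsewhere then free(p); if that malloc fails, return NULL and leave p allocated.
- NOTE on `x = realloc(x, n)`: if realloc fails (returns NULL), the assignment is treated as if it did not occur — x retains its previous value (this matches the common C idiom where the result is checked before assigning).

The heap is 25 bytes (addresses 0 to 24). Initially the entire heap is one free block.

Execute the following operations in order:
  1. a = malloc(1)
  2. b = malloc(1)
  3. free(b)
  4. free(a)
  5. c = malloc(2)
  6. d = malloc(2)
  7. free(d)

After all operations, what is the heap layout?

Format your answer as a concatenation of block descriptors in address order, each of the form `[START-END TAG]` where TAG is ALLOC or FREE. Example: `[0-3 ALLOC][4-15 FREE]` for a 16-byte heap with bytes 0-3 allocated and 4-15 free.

Op 1: a = malloc(1) -> a = 0; heap: [0-0 ALLOC][1-24 FREE]
Op 2: b = malloc(1) -> b = 1; heap: [0-0 ALLOC][1-1 ALLOC][2-24 FREE]
Op 3: free(b) -> (freed b); heap: [0-0 ALLOC][1-24 FREE]
Op 4: free(a) -> (freed a); heap: [0-24 FREE]
Op 5: c = malloc(2) -> c = 0; heap: [0-1 ALLOC][2-24 FREE]
Op 6: d = malloc(2) -> d = 2; heap: [0-1 ALLOC][2-3 ALLOC][4-24 FREE]
Op 7: free(d) -> (freed d); heap: [0-1 ALLOC][2-24 FREE]

Answer: [0-1 ALLOC][2-24 FREE]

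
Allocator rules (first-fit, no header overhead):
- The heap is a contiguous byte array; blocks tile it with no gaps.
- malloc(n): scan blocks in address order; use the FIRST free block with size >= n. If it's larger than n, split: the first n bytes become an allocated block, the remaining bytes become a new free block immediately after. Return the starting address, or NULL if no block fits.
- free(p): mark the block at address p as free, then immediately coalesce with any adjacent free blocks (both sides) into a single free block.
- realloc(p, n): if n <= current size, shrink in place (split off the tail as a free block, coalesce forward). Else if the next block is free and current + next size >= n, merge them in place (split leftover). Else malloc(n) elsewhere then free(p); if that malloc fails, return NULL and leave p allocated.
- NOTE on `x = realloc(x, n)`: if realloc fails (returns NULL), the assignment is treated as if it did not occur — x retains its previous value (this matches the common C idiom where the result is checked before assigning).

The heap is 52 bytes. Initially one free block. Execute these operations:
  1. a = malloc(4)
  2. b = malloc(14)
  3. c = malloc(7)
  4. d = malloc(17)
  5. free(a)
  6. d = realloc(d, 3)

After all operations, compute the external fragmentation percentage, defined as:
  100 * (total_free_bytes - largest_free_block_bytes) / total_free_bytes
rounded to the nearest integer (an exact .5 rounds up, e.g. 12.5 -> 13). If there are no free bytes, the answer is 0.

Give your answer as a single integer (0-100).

Op 1: a = malloc(4) -> a = 0; heap: [0-3 ALLOC][4-51 FREE]
Op 2: b = malloc(14) -> b = 4; heap: [0-3 ALLOC][4-17 ALLOC][18-51 FREE]
Op 3: c = malloc(7) -> c = 18; heap: [0-3 ALLOC][4-17 ALLOC][18-24 ALLOC][25-51 FREE]
Op 4: d = malloc(17) -> d = 25; heap: [0-3 ALLOC][4-17 ALLOC][18-24 ALLOC][25-41 ALLOC][42-51 FREE]
Op 5: free(a) -> (freed a); heap: [0-3 FREE][4-17 ALLOC][18-24 ALLOC][25-41 ALLOC][42-51 FREE]
Op 6: d = realloc(d, 3) -> d = 25; heap: [0-3 FREE][4-17 ALLOC][18-24 ALLOC][25-27 ALLOC][28-51 FREE]
Free blocks: [4 24] total_free=28 largest=24 -> 100*(28-24)/28 = 400/28 ≈ 14.286 -> rounds to 14

Answer: 14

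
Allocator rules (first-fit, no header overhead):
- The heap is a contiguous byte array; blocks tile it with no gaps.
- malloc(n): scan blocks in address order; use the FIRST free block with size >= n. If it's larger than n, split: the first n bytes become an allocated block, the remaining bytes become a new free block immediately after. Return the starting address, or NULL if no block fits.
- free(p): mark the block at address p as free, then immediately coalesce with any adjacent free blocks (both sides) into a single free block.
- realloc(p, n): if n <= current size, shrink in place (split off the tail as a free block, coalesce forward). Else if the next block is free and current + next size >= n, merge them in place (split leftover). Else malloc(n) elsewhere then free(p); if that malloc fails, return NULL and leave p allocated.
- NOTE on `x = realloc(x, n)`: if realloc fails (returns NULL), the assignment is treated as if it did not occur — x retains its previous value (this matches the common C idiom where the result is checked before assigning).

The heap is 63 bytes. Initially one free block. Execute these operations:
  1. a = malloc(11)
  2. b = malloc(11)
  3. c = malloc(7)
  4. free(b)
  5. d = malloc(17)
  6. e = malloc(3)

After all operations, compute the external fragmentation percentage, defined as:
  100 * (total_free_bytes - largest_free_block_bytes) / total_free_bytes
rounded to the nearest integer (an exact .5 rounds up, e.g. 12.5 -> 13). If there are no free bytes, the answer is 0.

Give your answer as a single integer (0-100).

Answer: 32

Derivation:
Op 1: a = malloc(11) -> a = 0; heap: [0-10 ALLOC][11-62 FREE]
Op 2: b = malloc(11) -> b = 11; heap: [0-10 ALLOC][11-21 ALLOC][22-62 FREE]
Op 3: c = malloc(7) -> c = 22; heap: [0-10 ALLOC][11-21 ALLOC][22-28 ALLOC][29-62 FREE]
Op 4: free(b) -> (freed b); heap: [0-10 ALLOC][11-21 FREE][22-28 ALLOC][29-62 FREE]
Op 5: d = malloc(17) -> d = 29; heap: [0-10 ALLOC][11-21 FREE][22-28 ALLOC][29-45 ALLOC][46-62 FREE]
Op 6: e = malloc(3) -> e = 11; heap: [0-10 ALLOC][11-13 ALLOC][14-21 FREE][22-28 ALLOC][29-45 ALLOC][46-62 FREE]
Free blocks: [8 17] total_free=25 largest=17 -> 100*(25-17)/25 = 800/25 = 32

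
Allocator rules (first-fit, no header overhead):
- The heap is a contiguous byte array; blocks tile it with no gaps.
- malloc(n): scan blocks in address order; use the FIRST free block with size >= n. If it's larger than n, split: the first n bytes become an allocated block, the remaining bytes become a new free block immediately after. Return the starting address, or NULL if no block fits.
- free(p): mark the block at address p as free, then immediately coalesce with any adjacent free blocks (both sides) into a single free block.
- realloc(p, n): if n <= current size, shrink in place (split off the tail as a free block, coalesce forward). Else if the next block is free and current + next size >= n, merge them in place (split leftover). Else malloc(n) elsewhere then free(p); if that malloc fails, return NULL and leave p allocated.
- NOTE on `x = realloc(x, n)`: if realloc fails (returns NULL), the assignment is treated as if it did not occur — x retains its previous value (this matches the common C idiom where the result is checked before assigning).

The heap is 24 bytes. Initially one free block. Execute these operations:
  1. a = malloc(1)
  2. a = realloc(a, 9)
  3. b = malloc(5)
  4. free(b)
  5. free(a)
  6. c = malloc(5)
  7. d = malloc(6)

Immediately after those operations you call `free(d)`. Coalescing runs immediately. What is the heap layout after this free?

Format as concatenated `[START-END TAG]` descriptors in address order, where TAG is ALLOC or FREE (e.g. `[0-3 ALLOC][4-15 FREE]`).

Op 1: a = malloc(1) -> a = 0; heap: [0-0 ALLOC][1-23 FREE]
Op 2: a = realloc(a, 9) -> a = 0; heap: [0-8 ALLOC][9-23 FREE]
Op 3: b = malloc(5) -> b = 9; heap: [0-8 ALLOC][9-13 ALLOC][14-23 FREE]
Op 4: free(b) -> (freed b); heap: [0-8 ALLOC][9-23 FREE]
Op 5: free(a) -> (freed a); heap: [0-23 FREE]
Op 6: c = malloc(5) -> c = 0; heap: [0-4 ALLOC][5-23 FREE]
Op 7: d = malloc(6) -> d = 5; heap: [0-4 ALLOC][5-10 ALLOC][11-23 FREE]
free(d): d = 5 -> block [5-10 ALLOC]; mark free, coalesce with adjacent free neighbors -> [0-4 ALLOC][5-23 FREE]

Answer: [0-4 ALLOC][5-23 FREE]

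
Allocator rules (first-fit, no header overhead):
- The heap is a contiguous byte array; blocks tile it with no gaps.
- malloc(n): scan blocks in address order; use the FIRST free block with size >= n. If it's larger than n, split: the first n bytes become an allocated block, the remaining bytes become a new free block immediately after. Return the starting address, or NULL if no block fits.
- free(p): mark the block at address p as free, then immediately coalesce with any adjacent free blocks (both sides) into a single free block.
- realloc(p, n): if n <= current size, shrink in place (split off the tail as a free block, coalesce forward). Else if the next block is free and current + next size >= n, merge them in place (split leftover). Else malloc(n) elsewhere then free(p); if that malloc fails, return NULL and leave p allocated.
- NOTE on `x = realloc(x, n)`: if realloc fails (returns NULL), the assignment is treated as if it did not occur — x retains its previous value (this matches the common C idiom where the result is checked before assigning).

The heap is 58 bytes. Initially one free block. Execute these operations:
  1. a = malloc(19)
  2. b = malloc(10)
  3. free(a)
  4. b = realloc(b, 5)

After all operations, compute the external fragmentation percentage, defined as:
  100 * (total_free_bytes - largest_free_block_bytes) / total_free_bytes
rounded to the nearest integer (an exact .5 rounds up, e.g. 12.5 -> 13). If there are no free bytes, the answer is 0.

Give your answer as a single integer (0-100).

Answer: 36

Derivation:
Op 1: a = malloc(19) -> a = 0; heap: [0-18 ALLOC][19-57 FREE]
Op 2: b = malloc(10) -> b = 19; heap: [0-18 ALLOC][19-28 ALLOC][29-57 FREE]
Op 3: free(a) -> (freed a); heap: [0-18 FREE][19-28 ALLOC][29-57 FREE]
Op 4: b = realloc(b, 5) -> b = 19; heap: [0-18 FREE][19-23 ALLOC][24-57 FREE]
Free blocks: [19 34] total_free=53 largest=34 -> 100*(53-34)/53 = 1900/53 ≈ 35.849 -> rounds to 36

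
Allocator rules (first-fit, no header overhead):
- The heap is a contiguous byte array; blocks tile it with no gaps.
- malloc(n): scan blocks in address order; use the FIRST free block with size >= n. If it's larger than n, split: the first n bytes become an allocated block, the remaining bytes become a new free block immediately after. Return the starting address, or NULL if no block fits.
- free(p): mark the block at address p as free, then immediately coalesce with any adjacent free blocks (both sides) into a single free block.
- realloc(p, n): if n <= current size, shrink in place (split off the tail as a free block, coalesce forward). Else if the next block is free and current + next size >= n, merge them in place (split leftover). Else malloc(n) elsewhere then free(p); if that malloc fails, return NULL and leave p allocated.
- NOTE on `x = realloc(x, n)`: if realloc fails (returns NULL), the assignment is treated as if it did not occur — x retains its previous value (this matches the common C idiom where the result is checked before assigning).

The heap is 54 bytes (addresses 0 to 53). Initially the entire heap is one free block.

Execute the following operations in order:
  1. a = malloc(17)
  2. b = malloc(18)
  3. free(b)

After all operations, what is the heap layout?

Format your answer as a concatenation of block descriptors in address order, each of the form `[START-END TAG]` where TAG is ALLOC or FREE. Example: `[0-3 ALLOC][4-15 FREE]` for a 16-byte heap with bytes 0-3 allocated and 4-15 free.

Op 1: a = malloc(17) -> a = 0; heap: [0-16 ALLOC][17-53 FREE]
Op 2: b = malloc(18) -> b = 17; heap: [0-16 ALLOC][17-34 ALLOC][35-53 FREE]
Op 3: free(b) -> (freed b); heap: [0-16 ALLOC][17-53 FREE]

Answer: [0-16 ALLOC][17-53 FREE]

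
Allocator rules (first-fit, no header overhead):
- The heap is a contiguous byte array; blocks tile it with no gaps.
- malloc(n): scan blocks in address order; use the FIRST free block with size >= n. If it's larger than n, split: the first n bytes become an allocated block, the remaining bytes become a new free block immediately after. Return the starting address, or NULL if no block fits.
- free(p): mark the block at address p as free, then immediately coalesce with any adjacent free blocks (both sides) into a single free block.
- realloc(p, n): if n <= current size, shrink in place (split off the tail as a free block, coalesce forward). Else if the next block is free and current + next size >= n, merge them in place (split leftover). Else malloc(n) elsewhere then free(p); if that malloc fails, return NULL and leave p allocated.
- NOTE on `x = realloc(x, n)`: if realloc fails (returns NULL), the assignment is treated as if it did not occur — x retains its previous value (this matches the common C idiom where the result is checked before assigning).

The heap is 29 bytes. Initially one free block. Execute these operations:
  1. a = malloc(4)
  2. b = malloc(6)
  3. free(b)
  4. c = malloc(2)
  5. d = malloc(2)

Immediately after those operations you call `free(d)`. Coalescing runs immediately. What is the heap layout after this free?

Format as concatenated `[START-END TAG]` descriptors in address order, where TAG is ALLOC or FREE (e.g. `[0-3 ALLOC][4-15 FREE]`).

Answer: [0-3 ALLOC][4-5 ALLOC][6-28 FREE]

Derivation:
Op 1: a = malloc(4) -> a = 0; heap: [0-3 ALLOC][4-28 FREE]
Op 2: b = malloc(6) -> b = 4; heap: [0-3 ALLOC][4-9 ALLOC][10-28 FREE]
Op 3: free(b) -> (freed b); heap: [0-3 ALLOC][4-28 FREE]
Op 4: c = malloc(2) -> c = 4; heap: [0-3 ALLOC][4-5 ALLOC][6-28 FREE]
Op 5: d = malloc(2) -> d = 6; heap: [0-3 ALLOC][4-5 ALLOC][6-7 ALLOC][8-28 FREE]
free(d): d = 6 -> block [6-7 ALLOC]; mark free, coalesce with adjacent free neighbors -> [0-3 ALLOC][4-5 ALLOC][6-28 FREE]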